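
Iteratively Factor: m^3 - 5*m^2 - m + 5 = (m - 1)*(m^2 - 4*m - 5) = (m - 5)*(m - 1)*(m + 1)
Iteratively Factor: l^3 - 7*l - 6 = (l + 1)*(l^2 - l - 6) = (l - 3)*(l + 1)*(l + 2)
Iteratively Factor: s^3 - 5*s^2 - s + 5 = (s + 1)*(s^2 - 6*s + 5) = (s - 5)*(s + 1)*(s - 1)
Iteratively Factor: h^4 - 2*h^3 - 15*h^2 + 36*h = (h + 4)*(h^3 - 6*h^2 + 9*h) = (h - 3)*(h + 4)*(h^2 - 3*h) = h*(h - 3)*(h + 4)*(h - 3)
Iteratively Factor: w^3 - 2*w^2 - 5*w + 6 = (w - 1)*(w^2 - w - 6) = (w - 1)*(w + 2)*(w - 3)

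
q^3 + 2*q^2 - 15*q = q*(q - 3)*(q + 5)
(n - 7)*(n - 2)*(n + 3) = n^3 - 6*n^2 - 13*n + 42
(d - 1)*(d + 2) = d^2 + d - 2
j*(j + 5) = j^2 + 5*j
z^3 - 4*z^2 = z^2*(z - 4)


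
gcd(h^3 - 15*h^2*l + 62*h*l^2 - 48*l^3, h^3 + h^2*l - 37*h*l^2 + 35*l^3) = h - l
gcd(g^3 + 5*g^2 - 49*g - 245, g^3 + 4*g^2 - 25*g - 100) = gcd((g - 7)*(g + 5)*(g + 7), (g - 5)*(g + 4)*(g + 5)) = g + 5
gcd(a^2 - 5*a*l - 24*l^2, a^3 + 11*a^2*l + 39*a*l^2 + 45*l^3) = a + 3*l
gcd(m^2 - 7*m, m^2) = m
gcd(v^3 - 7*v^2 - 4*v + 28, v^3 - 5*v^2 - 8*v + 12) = v + 2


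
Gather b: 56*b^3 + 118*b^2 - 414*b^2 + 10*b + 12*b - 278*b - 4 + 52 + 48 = 56*b^3 - 296*b^2 - 256*b + 96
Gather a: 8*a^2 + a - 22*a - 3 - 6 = 8*a^2 - 21*a - 9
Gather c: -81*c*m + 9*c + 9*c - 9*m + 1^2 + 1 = c*(18 - 81*m) - 9*m + 2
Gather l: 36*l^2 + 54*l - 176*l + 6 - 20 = 36*l^2 - 122*l - 14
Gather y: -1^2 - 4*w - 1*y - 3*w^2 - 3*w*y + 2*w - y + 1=-3*w^2 - 2*w + y*(-3*w - 2)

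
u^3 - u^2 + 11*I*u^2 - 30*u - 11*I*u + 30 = (u - 1)*(u + 5*I)*(u + 6*I)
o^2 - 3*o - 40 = (o - 8)*(o + 5)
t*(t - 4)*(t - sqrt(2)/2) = t^3 - 4*t^2 - sqrt(2)*t^2/2 + 2*sqrt(2)*t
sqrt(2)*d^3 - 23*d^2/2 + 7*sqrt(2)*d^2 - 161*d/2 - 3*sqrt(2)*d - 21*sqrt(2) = (d + 7)*(d - 6*sqrt(2))*(sqrt(2)*d + 1/2)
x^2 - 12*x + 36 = (x - 6)^2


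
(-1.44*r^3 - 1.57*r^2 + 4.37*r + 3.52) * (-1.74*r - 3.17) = 2.5056*r^4 + 7.2966*r^3 - 2.6269*r^2 - 19.9777*r - 11.1584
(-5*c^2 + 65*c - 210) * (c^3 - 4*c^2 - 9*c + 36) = -5*c^5 + 85*c^4 - 425*c^3 + 75*c^2 + 4230*c - 7560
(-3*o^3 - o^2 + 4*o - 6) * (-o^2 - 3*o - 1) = 3*o^5 + 10*o^4 + 2*o^3 - 5*o^2 + 14*o + 6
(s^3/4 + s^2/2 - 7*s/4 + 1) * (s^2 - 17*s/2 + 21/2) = s^5/4 - 13*s^4/8 - 27*s^3/8 + 169*s^2/8 - 215*s/8 + 21/2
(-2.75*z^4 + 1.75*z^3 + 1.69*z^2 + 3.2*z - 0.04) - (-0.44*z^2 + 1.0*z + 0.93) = -2.75*z^4 + 1.75*z^3 + 2.13*z^2 + 2.2*z - 0.97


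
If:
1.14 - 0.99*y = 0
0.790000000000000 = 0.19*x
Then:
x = 4.16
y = 1.15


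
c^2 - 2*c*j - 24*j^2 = (c - 6*j)*(c + 4*j)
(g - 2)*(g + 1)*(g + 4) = g^3 + 3*g^2 - 6*g - 8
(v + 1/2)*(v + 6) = v^2 + 13*v/2 + 3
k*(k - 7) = k^2 - 7*k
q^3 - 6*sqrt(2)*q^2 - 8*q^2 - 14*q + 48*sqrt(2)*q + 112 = (q - 8)*(q - 7*sqrt(2))*(q + sqrt(2))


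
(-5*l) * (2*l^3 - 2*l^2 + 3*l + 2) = -10*l^4 + 10*l^3 - 15*l^2 - 10*l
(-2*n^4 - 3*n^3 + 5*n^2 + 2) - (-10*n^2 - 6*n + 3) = -2*n^4 - 3*n^3 + 15*n^2 + 6*n - 1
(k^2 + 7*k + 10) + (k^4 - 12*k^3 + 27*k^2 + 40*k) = k^4 - 12*k^3 + 28*k^2 + 47*k + 10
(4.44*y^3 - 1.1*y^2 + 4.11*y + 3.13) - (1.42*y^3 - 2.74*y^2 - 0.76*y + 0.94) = 3.02*y^3 + 1.64*y^2 + 4.87*y + 2.19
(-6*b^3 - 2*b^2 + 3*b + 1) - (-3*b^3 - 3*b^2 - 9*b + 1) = -3*b^3 + b^2 + 12*b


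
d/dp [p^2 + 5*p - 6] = 2*p + 5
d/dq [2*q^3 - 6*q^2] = 6*q*(q - 2)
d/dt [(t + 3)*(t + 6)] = 2*t + 9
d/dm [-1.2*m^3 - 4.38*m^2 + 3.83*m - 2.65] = -3.6*m^2 - 8.76*m + 3.83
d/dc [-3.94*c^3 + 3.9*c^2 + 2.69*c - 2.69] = -11.82*c^2 + 7.8*c + 2.69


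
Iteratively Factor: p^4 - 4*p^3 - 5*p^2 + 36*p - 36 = (p + 3)*(p^3 - 7*p^2 + 16*p - 12) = (p - 2)*(p + 3)*(p^2 - 5*p + 6) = (p - 2)^2*(p + 3)*(p - 3)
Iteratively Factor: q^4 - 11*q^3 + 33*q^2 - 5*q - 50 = (q - 2)*(q^3 - 9*q^2 + 15*q + 25) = (q - 5)*(q - 2)*(q^2 - 4*q - 5) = (q - 5)^2*(q - 2)*(q + 1)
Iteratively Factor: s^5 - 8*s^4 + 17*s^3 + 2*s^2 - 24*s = (s - 3)*(s^4 - 5*s^3 + 2*s^2 + 8*s) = (s - 3)*(s - 2)*(s^3 - 3*s^2 - 4*s) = s*(s - 3)*(s - 2)*(s^2 - 3*s - 4) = s*(s - 4)*(s - 3)*(s - 2)*(s + 1)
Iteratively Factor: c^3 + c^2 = (c + 1)*(c^2) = c*(c + 1)*(c)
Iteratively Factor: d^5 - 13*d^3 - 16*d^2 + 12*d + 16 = (d + 2)*(d^4 - 2*d^3 - 9*d^2 + 2*d + 8) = (d + 2)^2*(d^3 - 4*d^2 - d + 4) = (d - 4)*(d + 2)^2*(d^2 - 1) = (d - 4)*(d - 1)*(d + 2)^2*(d + 1)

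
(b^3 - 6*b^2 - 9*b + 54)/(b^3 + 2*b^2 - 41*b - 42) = (b^2 - 9)/(b^2 + 8*b + 7)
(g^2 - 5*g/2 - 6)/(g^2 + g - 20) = (g + 3/2)/(g + 5)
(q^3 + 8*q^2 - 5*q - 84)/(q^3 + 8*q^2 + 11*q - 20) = (q^2 + 4*q - 21)/(q^2 + 4*q - 5)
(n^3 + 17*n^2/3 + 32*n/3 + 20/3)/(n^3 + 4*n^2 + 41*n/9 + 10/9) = 3*(n + 2)/(3*n + 1)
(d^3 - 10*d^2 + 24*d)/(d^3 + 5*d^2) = (d^2 - 10*d + 24)/(d*(d + 5))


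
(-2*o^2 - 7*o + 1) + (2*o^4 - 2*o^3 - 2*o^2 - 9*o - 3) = 2*o^4 - 2*o^3 - 4*o^2 - 16*o - 2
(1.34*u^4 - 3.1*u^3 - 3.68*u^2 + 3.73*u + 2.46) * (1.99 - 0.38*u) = -0.5092*u^5 + 3.8446*u^4 - 4.7706*u^3 - 8.7406*u^2 + 6.4879*u + 4.8954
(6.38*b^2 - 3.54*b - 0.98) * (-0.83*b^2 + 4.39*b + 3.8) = -5.2954*b^4 + 30.9464*b^3 + 9.5168*b^2 - 17.7542*b - 3.724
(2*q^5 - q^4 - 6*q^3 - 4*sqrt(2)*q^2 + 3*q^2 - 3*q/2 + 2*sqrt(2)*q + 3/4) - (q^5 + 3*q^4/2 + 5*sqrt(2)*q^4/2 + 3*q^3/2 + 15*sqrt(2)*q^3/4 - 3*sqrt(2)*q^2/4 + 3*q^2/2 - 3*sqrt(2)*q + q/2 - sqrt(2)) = q^5 - 5*sqrt(2)*q^4/2 - 5*q^4/2 - 15*q^3/2 - 15*sqrt(2)*q^3/4 - 13*sqrt(2)*q^2/4 + 3*q^2/2 - 2*q + 5*sqrt(2)*q + 3/4 + sqrt(2)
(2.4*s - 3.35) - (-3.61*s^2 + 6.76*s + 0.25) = 3.61*s^2 - 4.36*s - 3.6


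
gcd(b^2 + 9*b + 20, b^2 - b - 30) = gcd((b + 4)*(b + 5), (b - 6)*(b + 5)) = b + 5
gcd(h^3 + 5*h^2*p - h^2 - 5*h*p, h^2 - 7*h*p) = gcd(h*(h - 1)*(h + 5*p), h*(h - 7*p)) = h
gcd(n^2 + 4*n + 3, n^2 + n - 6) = n + 3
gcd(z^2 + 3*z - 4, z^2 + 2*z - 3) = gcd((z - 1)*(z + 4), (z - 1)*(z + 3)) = z - 1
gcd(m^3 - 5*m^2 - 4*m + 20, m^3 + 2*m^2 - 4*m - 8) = m^2 - 4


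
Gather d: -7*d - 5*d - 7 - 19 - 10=-12*d - 36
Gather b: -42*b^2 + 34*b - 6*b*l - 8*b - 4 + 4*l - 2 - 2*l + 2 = -42*b^2 + b*(26 - 6*l) + 2*l - 4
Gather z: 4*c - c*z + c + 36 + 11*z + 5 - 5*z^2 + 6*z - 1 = 5*c - 5*z^2 + z*(17 - c) + 40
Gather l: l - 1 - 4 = l - 5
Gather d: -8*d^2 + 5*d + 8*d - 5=-8*d^2 + 13*d - 5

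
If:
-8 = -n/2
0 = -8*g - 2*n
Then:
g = -4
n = 16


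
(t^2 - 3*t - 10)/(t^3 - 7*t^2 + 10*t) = (t + 2)/(t*(t - 2))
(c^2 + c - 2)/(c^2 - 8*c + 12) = (c^2 + c - 2)/(c^2 - 8*c + 12)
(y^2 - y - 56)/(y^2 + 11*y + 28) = (y - 8)/(y + 4)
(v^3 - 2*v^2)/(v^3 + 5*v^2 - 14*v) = v/(v + 7)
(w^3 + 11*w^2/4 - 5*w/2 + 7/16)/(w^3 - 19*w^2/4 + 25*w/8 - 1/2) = (w + 7/2)/(w - 4)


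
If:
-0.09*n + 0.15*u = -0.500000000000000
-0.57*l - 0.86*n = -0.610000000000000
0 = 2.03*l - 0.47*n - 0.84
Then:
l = 0.50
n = 0.38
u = -3.11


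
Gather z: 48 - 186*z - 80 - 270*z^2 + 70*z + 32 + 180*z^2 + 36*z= -90*z^2 - 80*z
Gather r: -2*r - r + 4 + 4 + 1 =9 - 3*r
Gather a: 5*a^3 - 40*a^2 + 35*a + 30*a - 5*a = 5*a^3 - 40*a^2 + 60*a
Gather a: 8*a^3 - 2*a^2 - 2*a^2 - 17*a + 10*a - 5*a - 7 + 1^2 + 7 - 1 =8*a^3 - 4*a^2 - 12*a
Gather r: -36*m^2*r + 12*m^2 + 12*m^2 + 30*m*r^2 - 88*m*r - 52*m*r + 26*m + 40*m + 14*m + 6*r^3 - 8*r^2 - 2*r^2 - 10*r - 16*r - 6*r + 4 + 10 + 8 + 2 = 24*m^2 + 80*m + 6*r^3 + r^2*(30*m - 10) + r*(-36*m^2 - 140*m - 32) + 24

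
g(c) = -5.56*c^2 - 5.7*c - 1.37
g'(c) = -11.12*c - 5.7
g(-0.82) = -0.43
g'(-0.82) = 3.42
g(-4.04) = -69.09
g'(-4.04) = 39.22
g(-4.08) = -70.67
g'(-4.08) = 39.67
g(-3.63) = -53.94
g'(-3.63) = 34.67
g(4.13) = -119.75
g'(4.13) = -51.63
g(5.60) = -207.65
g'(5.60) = -67.97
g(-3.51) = -49.86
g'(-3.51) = 33.33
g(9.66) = -575.27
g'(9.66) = -113.12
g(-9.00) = -400.43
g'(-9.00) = 94.38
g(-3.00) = -34.31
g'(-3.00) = 27.66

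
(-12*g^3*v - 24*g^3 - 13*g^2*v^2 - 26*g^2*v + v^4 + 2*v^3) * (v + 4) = -12*g^3*v^2 - 72*g^3*v - 96*g^3 - 13*g^2*v^3 - 78*g^2*v^2 - 104*g^2*v + v^5 + 6*v^4 + 8*v^3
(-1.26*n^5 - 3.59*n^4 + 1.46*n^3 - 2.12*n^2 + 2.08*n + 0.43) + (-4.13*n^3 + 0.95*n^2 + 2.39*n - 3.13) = -1.26*n^5 - 3.59*n^4 - 2.67*n^3 - 1.17*n^2 + 4.47*n - 2.7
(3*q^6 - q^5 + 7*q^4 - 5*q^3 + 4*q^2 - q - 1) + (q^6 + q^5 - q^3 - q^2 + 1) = 4*q^6 + 7*q^4 - 6*q^3 + 3*q^2 - q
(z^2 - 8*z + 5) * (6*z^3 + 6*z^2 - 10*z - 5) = 6*z^5 - 42*z^4 - 28*z^3 + 105*z^2 - 10*z - 25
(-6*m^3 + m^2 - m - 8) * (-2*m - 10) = 12*m^4 + 58*m^3 - 8*m^2 + 26*m + 80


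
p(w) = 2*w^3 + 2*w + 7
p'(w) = 6*w^2 + 2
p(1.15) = 12.34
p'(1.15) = 9.94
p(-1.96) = -11.98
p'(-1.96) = 25.05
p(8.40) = 1209.21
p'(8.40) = 425.36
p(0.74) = 9.29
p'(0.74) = 5.29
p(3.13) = 74.59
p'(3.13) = 60.78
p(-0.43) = 5.98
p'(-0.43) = 3.11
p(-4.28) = -158.37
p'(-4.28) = 111.91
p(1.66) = 19.47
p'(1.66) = 18.53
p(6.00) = 451.00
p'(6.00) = 218.00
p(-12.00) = -3473.00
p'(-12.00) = 866.00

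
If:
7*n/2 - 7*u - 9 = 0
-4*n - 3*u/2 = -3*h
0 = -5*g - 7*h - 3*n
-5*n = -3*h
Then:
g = 792/35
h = -90/7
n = -54/7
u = -36/7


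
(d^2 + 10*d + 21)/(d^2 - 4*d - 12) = (d^2 + 10*d + 21)/(d^2 - 4*d - 12)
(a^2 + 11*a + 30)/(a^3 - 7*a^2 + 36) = (a^2 + 11*a + 30)/(a^3 - 7*a^2 + 36)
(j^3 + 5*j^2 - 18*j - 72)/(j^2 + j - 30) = (j^2 - j - 12)/(j - 5)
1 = 1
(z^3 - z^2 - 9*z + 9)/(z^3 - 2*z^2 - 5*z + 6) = (z + 3)/(z + 2)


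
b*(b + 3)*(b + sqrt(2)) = b^3 + sqrt(2)*b^2 + 3*b^2 + 3*sqrt(2)*b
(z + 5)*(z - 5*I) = z^2 + 5*z - 5*I*z - 25*I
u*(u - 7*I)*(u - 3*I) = u^3 - 10*I*u^2 - 21*u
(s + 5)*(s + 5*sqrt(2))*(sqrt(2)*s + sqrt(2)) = sqrt(2)*s^3 + 6*sqrt(2)*s^2 + 10*s^2 + 5*sqrt(2)*s + 60*s + 50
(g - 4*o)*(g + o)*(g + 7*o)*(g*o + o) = g^4*o + 4*g^3*o^2 + g^3*o - 25*g^2*o^3 + 4*g^2*o^2 - 28*g*o^4 - 25*g*o^3 - 28*o^4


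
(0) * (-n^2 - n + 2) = 0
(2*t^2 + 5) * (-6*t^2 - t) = -12*t^4 - 2*t^3 - 30*t^2 - 5*t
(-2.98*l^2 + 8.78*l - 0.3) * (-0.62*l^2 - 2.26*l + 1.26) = 1.8476*l^4 + 1.2912*l^3 - 23.4116*l^2 + 11.7408*l - 0.378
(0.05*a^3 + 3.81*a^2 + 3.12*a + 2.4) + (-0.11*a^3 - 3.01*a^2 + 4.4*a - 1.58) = -0.06*a^3 + 0.8*a^2 + 7.52*a + 0.82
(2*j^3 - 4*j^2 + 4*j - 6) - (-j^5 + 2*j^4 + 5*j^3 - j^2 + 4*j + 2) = j^5 - 2*j^4 - 3*j^3 - 3*j^2 - 8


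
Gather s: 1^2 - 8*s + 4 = 5 - 8*s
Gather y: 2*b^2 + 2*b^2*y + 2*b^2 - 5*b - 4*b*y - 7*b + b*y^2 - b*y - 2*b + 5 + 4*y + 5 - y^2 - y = 4*b^2 - 14*b + y^2*(b - 1) + y*(2*b^2 - 5*b + 3) + 10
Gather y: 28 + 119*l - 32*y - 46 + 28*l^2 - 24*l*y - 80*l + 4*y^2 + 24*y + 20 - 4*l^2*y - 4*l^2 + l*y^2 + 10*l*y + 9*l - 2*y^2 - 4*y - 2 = 24*l^2 + 48*l + y^2*(l + 2) + y*(-4*l^2 - 14*l - 12)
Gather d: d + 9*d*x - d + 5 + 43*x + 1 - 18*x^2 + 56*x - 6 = 9*d*x - 18*x^2 + 99*x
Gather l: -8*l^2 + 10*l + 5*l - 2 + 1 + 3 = -8*l^2 + 15*l + 2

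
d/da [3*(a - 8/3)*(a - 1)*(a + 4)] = 9*a^2 + 2*a - 36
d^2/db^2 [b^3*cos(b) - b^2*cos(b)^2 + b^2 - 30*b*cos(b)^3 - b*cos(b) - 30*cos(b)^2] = -b^3*cos(b) - 6*b^2*sin(b) + 2*b^2*cos(2*b) + 4*b*sin(2*b) + 59*b*cos(b)/2 + 135*b*cos(3*b)/2 + 47*sin(b) + 45*sin(3*b) + 59*cos(2*b) + 1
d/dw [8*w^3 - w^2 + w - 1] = 24*w^2 - 2*w + 1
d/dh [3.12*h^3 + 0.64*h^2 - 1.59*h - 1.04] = 9.36*h^2 + 1.28*h - 1.59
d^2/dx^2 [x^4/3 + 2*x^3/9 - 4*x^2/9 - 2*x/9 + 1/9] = 4*x^2 + 4*x/3 - 8/9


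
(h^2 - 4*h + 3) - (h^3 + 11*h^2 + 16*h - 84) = -h^3 - 10*h^2 - 20*h + 87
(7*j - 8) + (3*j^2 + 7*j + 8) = 3*j^2 + 14*j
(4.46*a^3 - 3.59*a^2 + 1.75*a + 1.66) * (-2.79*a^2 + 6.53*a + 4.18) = -12.4434*a^5 + 39.1399*a^4 - 9.6824*a^3 - 8.2101*a^2 + 18.1548*a + 6.9388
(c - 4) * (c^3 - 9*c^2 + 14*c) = c^4 - 13*c^3 + 50*c^2 - 56*c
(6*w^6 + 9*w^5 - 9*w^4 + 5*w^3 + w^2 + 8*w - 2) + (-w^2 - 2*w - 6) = 6*w^6 + 9*w^5 - 9*w^4 + 5*w^3 + 6*w - 8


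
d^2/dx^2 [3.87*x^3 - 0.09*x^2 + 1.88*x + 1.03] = 23.22*x - 0.18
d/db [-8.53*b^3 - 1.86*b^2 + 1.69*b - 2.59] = -25.59*b^2 - 3.72*b + 1.69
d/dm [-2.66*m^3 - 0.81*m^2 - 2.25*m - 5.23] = -7.98*m^2 - 1.62*m - 2.25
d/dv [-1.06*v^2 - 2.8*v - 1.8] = -2.12*v - 2.8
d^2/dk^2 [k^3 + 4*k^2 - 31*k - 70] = 6*k + 8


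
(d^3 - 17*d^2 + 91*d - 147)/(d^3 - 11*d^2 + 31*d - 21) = (d - 7)/(d - 1)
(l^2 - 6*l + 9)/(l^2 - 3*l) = (l - 3)/l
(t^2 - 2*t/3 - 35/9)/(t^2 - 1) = (9*t^2 - 6*t - 35)/(9*(t^2 - 1))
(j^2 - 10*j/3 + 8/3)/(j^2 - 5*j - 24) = (-3*j^2 + 10*j - 8)/(3*(-j^2 + 5*j + 24))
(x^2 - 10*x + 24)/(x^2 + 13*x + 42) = (x^2 - 10*x + 24)/(x^2 + 13*x + 42)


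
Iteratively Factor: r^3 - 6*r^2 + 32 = (r + 2)*(r^2 - 8*r + 16) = (r - 4)*(r + 2)*(r - 4)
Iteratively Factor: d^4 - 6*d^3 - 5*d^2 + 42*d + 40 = (d - 5)*(d^3 - d^2 - 10*d - 8) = (d - 5)*(d + 2)*(d^2 - 3*d - 4) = (d - 5)*(d - 4)*(d + 2)*(d + 1)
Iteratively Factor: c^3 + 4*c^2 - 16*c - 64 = (c + 4)*(c^2 - 16) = (c - 4)*(c + 4)*(c + 4)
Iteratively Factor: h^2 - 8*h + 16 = (h - 4)*(h - 4)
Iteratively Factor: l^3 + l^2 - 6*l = (l + 3)*(l^2 - 2*l) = (l - 2)*(l + 3)*(l)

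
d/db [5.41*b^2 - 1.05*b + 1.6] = 10.82*b - 1.05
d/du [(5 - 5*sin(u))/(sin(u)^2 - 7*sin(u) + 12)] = 5*(sin(u)^2 - 2*sin(u) - 5)*cos(u)/(sin(u)^2 - 7*sin(u) + 12)^2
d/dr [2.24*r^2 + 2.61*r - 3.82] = 4.48*r + 2.61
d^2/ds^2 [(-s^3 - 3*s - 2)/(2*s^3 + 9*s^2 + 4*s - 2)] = 2*(18*s^6 - 12*s^5 - 234*s^4 - 541*s^3 - 582*s^2 - 414*s - 92)/(8*s^9 + 108*s^8 + 534*s^7 + 1137*s^6 + 852*s^5 - 150*s^4 - 344*s^3 + 12*s^2 + 48*s - 8)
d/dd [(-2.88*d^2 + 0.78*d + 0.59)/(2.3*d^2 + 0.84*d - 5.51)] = (-4.2132*d^2 + 29.0236*d - 4.7934)/(5.29*d^4 + 3.864*d^3 - 24.6404*d^2 - 9.2568*d + 30.3601)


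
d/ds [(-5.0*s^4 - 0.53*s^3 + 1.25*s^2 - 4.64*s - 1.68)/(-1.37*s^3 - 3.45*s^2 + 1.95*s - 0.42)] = (6.85*s^6 + 34.5*s^5 - 25.709*s^4 - 6.3806*s^3 - 19.8075*s^2 - 12.642*s + 5.2248)/(1.8769*s^6 + 9.453*s^5 + 6.5595*s^4 - 12.3042*s^3 + 6.7005*s^2 - 1.638*s + 0.1764)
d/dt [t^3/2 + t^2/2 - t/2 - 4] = 3*t^2/2 + t - 1/2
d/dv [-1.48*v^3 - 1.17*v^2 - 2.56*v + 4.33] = -4.44*v^2 - 2.34*v - 2.56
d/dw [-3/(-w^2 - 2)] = -6*w/(w^2 + 2)^2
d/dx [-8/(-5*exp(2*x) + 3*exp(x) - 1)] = (24 - 80*exp(x))*exp(x)/(5*exp(2*x) - 3*exp(x) + 1)^2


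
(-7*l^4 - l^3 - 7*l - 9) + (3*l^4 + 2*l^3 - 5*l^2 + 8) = -4*l^4 + l^3 - 5*l^2 - 7*l - 1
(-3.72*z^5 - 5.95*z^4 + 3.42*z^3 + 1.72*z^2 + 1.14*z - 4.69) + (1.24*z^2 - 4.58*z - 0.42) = -3.72*z^5 - 5.95*z^4 + 3.42*z^3 + 2.96*z^2 - 3.44*z - 5.11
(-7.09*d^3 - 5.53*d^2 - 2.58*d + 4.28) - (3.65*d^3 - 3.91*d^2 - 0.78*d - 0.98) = -10.74*d^3 - 1.62*d^2 - 1.8*d + 5.26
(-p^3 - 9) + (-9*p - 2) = -p^3 - 9*p - 11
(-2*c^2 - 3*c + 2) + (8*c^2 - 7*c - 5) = 6*c^2 - 10*c - 3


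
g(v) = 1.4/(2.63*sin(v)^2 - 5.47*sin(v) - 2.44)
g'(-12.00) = 0.15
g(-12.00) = -0.30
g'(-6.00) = 0.38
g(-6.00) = -0.37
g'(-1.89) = -0.18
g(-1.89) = 0.27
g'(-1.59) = -0.01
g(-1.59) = 0.25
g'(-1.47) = 0.05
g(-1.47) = 0.25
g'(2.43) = -0.09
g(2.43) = -0.29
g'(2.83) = -0.34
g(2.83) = -0.36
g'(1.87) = -0.01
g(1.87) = -0.27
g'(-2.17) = -0.52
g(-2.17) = 0.36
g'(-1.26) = 0.17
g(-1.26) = 0.27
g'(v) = 1.4*(-5.26*sin(v)*cos(v) + 5.47*cos(v))/(2.63*sin(v)^2 - 5.47*sin(v) - 2.44)^2 = (7.658 - 7.364*sin(v))*cos(v)/(-2.63*sin(v)^2 + 5.47*sin(v) + 2.44)^2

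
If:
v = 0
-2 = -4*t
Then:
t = 1/2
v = 0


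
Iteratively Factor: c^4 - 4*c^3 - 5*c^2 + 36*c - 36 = (c - 3)*(c^3 - c^2 - 8*c + 12) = (c - 3)*(c - 2)*(c^2 + c - 6) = (c - 3)*(c - 2)^2*(c + 3)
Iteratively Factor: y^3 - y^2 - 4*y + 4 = (y - 1)*(y^2 - 4) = (y - 1)*(y + 2)*(y - 2)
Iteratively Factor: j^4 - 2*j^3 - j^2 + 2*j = (j - 1)*(j^3 - j^2 - 2*j) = j*(j - 1)*(j^2 - j - 2) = j*(j - 1)*(j + 1)*(j - 2)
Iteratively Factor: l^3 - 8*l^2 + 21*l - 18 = (l - 3)*(l^2 - 5*l + 6) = (l - 3)*(l - 2)*(l - 3)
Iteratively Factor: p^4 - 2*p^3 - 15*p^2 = (p)*(p^3 - 2*p^2 - 15*p) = p^2*(p^2 - 2*p - 15) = p^2*(p + 3)*(p - 5)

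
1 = 1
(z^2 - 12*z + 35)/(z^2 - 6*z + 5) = (z - 7)/(z - 1)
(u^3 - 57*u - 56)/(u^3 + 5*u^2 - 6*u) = (u^3 - 57*u - 56)/(u*(u^2 + 5*u - 6))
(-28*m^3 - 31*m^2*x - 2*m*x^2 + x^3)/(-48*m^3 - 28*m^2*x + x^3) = (-7*m^2 - 6*m*x + x^2)/(-12*m^2 - 4*m*x + x^2)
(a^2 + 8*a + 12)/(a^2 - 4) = (a + 6)/(a - 2)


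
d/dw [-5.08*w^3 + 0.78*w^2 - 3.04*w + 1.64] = -15.24*w^2 + 1.56*w - 3.04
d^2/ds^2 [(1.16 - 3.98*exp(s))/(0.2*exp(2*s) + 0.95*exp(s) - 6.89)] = (-0.1592*exp(4*s) + 0.941800000000001*exp(3*s) - 32.24544*exp(2*s) - 18.61027*exp(s) - 181.346178)*exp(s)/(0.008*exp(6*s) + 0.114*exp(5*s) - 0.2853*exp(4*s) - 6.997225*exp(3*s) + 9.828585*exp(2*s) + 135.295485*exp(s) - 327.082769)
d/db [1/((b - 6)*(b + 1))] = (5 - 2*b)/(b^4 - 10*b^3 + 13*b^2 + 60*b + 36)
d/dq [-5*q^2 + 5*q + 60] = 5 - 10*q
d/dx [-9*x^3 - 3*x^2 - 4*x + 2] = -27*x^2 - 6*x - 4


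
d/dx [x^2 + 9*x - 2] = 2*x + 9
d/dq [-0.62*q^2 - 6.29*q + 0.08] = -1.24*q - 6.29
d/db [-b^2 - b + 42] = -2*b - 1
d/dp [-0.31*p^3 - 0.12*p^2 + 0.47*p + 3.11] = -0.93*p^2 - 0.24*p + 0.47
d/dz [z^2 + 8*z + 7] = 2*z + 8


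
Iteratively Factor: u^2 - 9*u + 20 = (u - 4)*(u - 5)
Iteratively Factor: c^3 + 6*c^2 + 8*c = (c + 2)*(c^2 + 4*c) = (c + 2)*(c + 4)*(c)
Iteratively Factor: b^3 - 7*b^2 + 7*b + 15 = (b + 1)*(b^2 - 8*b + 15) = (b - 3)*(b + 1)*(b - 5)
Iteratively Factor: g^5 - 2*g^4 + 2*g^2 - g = (g)*(g^4 - 2*g^3 + 2*g - 1) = g*(g - 1)*(g^3 - g^2 - g + 1) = g*(g - 1)*(g + 1)*(g^2 - 2*g + 1) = g*(g - 1)^2*(g + 1)*(g - 1)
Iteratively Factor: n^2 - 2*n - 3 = (n + 1)*(n - 3)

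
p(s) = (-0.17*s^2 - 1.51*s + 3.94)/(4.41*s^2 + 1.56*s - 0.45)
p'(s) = (-8.82*s - 1.56)*(-0.17*s^2 - 1.51*s + 3.94)/(4.41*s^2 + 1.56*s - 0.45)^2 + (-0.34*s - 1.51)/(4.41*s^2 + 1.56*s - 0.45) = (6.3939*s^2 - 34.5978*s - 5.4669)/(19.4481*s^4 + 13.7592*s^3 - 1.5354*s^2 - 1.404*s + 0.2025)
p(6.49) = -0.07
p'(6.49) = 0.00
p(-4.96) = 0.07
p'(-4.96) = 0.03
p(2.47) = -0.03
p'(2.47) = -0.06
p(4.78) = -0.07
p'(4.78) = -0.00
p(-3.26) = 0.17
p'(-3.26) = 0.10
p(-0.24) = -7.53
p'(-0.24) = 9.85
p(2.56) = -0.03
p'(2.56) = -0.05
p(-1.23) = 1.29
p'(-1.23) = 2.53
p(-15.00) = -0.01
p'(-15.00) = 0.00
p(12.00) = -0.06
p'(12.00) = 0.00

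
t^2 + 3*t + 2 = (t + 1)*(t + 2)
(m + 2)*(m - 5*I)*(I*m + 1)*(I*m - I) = -m^4 - m^3 + 6*I*m^3 + 7*m^2 + 6*I*m^2 + 5*m - 12*I*m - 10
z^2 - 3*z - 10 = (z - 5)*(z + 2)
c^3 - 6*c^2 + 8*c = c*(c - 4)*(c - 2)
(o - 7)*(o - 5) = o^2 - 12*o + 35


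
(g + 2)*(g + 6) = g^2 + 8*g + 12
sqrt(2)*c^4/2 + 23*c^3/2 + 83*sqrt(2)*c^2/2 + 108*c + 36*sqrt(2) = (c/2 + sqrt(2))*(c + 3*sqrt(2))*(c + 6*sqrt(2))*(sqrt(2)*c + 1)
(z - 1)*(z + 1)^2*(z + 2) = z^4 + 3*z^3 + z^2 - 3*z - 2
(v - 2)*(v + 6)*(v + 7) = v^3 + 11*v^2 + 16*v - 84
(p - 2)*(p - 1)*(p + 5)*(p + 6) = p^4 + 8*p^3 - p^2 - 68*p + 60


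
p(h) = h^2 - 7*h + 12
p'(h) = 2*h - 7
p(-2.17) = 31.90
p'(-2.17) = -11.34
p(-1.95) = 29.45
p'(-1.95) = -10.90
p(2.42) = 0.92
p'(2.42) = -2.16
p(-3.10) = 43.31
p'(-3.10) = -13.20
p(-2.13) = 31.45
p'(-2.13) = -11.26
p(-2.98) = 41.74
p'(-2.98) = -12.96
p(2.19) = 1.47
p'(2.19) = -2.62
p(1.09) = 5.56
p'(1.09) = -4.82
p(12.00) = 72.00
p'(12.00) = 17.00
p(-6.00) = 90.00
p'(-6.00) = -19.00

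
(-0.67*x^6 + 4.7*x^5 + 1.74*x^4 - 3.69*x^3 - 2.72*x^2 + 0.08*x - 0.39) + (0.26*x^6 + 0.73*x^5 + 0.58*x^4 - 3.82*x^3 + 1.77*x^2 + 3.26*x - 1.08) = -0.41*x^6 + 5.43*x^5 + 2.32*x^4 - 7.51*x^3 - 0.95*x^2 + 3.34*x - 1.47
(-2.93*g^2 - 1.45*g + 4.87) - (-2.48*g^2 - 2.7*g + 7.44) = -0.45*g^2 + 1.25*g - 2.57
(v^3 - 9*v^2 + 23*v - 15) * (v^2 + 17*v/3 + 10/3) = v^5 - 10*v^4/3 - 74*v^3/3 + 256*v^2/3 - 25*v/3 - 50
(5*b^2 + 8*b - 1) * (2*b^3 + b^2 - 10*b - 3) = 10*b^5 + 21*b^4 - 44*b^3 - 96*b^2 - 14*b + 3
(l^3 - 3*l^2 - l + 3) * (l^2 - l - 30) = l^5 - 4*l^4 - 28*l^3 + 94*l^2 + 27*l - 90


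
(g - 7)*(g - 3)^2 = g^3 - 13*g^2 + 51*g - 63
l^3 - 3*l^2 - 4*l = l*(l - 4)*(l + 1)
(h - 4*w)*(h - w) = h^2 - 5*h*w + 4*w^2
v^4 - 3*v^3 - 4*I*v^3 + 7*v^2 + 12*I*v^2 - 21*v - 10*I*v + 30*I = (v - 3)*(v - 5*I)*(v - I)*(v + 2*I)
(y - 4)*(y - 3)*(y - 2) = y^3 - 9*y^2 + 26*y - 24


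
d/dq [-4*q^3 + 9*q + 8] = 9 - 12*q^2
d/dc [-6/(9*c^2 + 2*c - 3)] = 12*(9*c + 1)/(9*c^2 + 2*c - 3)^2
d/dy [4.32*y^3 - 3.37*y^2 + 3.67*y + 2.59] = 12.96*y^2 - 6.74*y + 3.67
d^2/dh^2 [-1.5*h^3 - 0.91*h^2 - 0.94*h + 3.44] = -9.0*h - 1.82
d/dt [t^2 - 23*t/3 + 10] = 2*t - 23/3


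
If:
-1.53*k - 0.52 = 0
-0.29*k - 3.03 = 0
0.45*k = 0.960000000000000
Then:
No Solution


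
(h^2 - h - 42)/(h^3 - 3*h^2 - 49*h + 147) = (h + 6)/(h^2 + 4*h - 21)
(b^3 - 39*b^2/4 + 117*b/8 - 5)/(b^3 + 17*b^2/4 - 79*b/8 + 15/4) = (b - 8)/(b + 6)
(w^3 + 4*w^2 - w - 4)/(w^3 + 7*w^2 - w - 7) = (w + 4)/(w + 7)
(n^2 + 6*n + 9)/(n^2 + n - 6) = (n + 3)/(n - 2)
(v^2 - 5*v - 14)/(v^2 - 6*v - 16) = (v - 7)/(v - 8)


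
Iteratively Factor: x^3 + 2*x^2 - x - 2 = (x + 1)*(x^2 + x - 2) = (x - 1)*(x + 1)*(x + 2)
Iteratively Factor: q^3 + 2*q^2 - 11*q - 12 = (q - 3)*(q^2 + 5*q + 4) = (q - 3)*(q + 4)*(q + 1)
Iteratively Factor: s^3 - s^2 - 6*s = (s)*(s^2 - s - 6) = s*(s + 2)*(s - 3)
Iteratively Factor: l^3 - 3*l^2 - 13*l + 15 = (l - 1)*(l^2 - 2*l - 15) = (l - 5)*(l - 1)*(l + 3)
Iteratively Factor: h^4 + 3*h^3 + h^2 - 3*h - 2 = (h + 1)*(h^3 + 2*h^2 - h - 2) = (h + 1)*(h + 2)*(h^2 - 1) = (h - 1)*(h + 1)*(h + 2)*(h + 1)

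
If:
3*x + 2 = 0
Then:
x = -2/3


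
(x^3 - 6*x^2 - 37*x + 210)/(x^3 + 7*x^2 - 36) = (x^2 - 12*x + 35)/(x^2 + x - 6)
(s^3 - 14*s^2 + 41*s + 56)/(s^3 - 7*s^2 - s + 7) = (s - 8)/(s - 1)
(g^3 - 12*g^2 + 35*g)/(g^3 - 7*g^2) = (g - 5)/g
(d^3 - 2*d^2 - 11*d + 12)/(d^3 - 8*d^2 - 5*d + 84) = (d - 1)/(d - 7)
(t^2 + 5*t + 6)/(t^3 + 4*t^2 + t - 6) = 1/(t - 1)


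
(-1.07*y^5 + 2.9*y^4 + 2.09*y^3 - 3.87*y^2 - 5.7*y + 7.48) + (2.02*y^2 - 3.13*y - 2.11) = -1.07*y^5 + 2.9*y^4 + 2.09*y^3 - 1.85*y^2 - 8.83*y + 5.37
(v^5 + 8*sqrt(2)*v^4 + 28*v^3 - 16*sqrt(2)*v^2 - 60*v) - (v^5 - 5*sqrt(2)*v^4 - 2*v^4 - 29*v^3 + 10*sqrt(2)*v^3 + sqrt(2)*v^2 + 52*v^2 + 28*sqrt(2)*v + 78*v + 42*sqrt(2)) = 2*v^4 + 13*sqrt(2)*v^4 - 10*sqrt(2)*v^3 + 57*v^3 - 52*v^2 - 17*sqrt(2)*v^2 - 138*v - 28*sqrt(2)*v - 42*sqrt(2)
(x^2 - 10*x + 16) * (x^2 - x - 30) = x^4 - 11*x^3 - 4*x^2 + 284*x - 480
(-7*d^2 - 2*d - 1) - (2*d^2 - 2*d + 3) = -9*d^2 - 4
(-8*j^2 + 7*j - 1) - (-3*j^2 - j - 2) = -5*j^2 + 8*j + 1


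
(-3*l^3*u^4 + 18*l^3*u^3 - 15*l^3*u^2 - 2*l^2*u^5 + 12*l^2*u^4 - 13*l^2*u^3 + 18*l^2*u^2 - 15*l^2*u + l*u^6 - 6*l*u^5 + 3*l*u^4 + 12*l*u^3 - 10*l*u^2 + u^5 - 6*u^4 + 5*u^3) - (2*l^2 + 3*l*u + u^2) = -3*l^3*u^4 + 18*l^3*u^3 - 15*l^3*u^2 - 2*l^2*u^5 + 12*l^2*u^4 - 13*l^2*u^3 + 18*l^2*u^2 - 15*l^2*u - 2*l^2 + l*u^6 - 6*l*u^5 + 3*l*u^4 + 12*l*u^3 - 10*l*u^2 - 3*l*u + u^5 - 6*u^4 + 5*u^3 - u^2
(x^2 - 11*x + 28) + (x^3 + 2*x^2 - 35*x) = x^3 + 3*x^2 - 46*x + 28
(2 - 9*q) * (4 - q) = 9*q^2 - 38*q + 8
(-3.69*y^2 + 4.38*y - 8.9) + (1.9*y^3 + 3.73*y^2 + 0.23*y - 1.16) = 1.9*y^3 + 0.04*y^2 + 4.61*y - 10.06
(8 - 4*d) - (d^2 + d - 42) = -d^2 - 5*d + 50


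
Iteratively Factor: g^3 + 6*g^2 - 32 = (g - 2)*(g^2 + 8*g + 16) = (g - 2)*(g + 4)*(g + 4)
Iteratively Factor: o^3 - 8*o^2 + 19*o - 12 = (o - 1)*(o^2 - 7*o + 12) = (o - 3)*(o - 1)*(o - 4)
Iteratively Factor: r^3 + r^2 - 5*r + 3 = (r - 1)*(r^2 + 2*r - 3) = (r - 1)*(r + 3)*(r - 1)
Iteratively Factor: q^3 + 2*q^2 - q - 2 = (q + 2)*(q^2 - 1) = (q + 1)*(q + 2)*(q - 1)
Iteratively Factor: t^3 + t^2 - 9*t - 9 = (t - 3)*(t^2 + 4*t + 3) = (t - 3)*(t + 3)*(t + 1)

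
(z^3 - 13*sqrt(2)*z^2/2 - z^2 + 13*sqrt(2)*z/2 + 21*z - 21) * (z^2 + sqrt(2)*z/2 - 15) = z^5 - 6*sqrt(2)*z^4 - z^4 - z^3/2 + 6*sqrt(2)*z^3 + z^2/2 + 108*sqrt(2)*z^2 - 315*z - 108*sqrt(2)*z + 315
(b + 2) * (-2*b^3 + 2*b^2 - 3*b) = -2*b^4 - 2*b^3 + b^2 - 6*b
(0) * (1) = 0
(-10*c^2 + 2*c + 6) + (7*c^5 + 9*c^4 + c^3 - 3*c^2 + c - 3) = 7*c^5 + 9*c^4 + c^3 - 13*c^2 + 3*c + 3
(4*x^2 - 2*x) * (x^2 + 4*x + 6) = 4*x^4 + 14*x^3 + 16*x^2 - 12*x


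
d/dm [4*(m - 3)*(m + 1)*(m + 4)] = 12*m^2 + 16*m - 44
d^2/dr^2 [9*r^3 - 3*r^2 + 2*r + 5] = 54*r - 6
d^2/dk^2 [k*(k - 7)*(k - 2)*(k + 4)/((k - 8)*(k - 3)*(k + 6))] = 8*(5*k^6 - 66*k^5 + 960*k^4 - 7564*k^3 + 29808*k^2 - 47520*k - 29376)/(k^9 - 15*k^8 - 51*k^7 + 1567*k^6 - 2178*k^5 - 51948*k^4 + 169560*k^3 + 451008*k^2 - 2612736*k + 2985984)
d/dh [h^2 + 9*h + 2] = 2*h + 9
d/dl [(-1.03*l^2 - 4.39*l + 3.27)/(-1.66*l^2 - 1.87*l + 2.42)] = (-5.3613*l^2 + 5.8712*l - 4.5089)/(2.7556*l^4 + 6.2084*l^3 - 4.5375*l^2 - 9.0508*l + 5.8564)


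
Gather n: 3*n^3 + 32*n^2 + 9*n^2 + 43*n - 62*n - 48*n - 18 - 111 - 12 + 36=3*n^3 + 41*n^2 - 67*n - 105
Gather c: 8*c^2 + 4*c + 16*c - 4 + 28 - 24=8*c^2 + 20*c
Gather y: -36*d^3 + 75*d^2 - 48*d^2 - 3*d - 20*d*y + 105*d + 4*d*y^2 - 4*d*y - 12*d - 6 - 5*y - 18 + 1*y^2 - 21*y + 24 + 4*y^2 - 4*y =-36*d^3 + 27*d^2 + 90*d + y^2*(4*d + 5) + y*(-24*d - 30)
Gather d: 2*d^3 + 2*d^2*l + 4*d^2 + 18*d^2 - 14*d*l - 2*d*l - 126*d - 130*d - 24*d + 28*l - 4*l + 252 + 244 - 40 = 2*d^3 + d^2*(2*l + 22) + d*(-16*l - 280) + 24*l + 456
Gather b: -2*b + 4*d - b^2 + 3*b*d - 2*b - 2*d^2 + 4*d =-b^2 + b*(3*d - 4) - 2*d^2 + 8*d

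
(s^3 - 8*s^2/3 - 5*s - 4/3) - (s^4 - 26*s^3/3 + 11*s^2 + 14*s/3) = -s^4 + 29*s^3/3 - 41*s^2/3 - 29*s/3 - 4/3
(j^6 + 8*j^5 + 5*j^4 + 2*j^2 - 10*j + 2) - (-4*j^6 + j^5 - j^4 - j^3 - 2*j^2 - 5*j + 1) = 5*j^6 + 7*j^5 + 6*j^4 + j^3 + 4*j^2 - 5*j + 1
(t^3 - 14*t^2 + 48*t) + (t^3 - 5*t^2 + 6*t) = 2*t^3 - 19*t^2 + 54*t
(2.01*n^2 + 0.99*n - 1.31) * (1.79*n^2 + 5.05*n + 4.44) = 3.5979*n^4 + 11.9226*n^3 + 11.579*n^2 - 2.2199*n - 5.8164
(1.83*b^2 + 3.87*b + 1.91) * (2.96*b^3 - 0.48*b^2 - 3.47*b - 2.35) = 5.4168*b^5 + 10.5768*b^4 - 2.5541*b^3 - 18.6462*b^2 - 15.7222*b - 4.4885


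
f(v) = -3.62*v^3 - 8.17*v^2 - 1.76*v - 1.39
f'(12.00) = -1761.68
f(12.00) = -7454.35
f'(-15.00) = -2200.16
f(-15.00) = 10404.26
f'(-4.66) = -161.45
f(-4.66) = 195.72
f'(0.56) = -14.32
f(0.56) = -5.57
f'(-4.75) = -169.17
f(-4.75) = 210.60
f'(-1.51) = -1.85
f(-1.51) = -4.90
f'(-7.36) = -469.78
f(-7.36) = 1012.25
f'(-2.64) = -34.31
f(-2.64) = 12.92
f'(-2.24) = -19.65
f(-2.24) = 2.25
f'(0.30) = -7.64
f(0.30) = -2.75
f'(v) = -10.86*v^2 - 16.34*v - 1.76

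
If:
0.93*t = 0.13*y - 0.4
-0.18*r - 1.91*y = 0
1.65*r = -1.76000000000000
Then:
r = -1.07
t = -0.42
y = 0.10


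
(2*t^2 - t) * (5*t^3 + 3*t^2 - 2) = 10*t^5 + t^4 - 3*t^3 - 4*t^2 + 2*t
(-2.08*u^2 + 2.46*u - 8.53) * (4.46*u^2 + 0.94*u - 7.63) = -9.2768*u^4 + 9.0164*u^3 - 19.861*u^2 - 26.788*u + 65.0839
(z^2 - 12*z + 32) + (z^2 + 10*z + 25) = 2*z^2 - 2*z + 57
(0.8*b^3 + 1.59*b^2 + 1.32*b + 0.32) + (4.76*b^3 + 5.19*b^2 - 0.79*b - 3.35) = 5.56*b^3 + 6.78*b^2 + 0.53*b - 3.03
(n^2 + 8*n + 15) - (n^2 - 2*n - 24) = 10*n + 39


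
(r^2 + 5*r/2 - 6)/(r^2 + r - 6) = (r^2 + 5*r/2 - 6)/(r^2 + r - 6)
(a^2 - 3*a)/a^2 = (a - 3)/a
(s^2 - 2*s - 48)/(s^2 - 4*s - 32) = (s + 6)/(s + 4)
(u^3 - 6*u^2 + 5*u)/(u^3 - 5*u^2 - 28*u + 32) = u*(u - 5)/(u^2 - 4*u - 32)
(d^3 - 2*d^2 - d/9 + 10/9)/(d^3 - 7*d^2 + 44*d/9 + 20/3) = (d - 1)/(d - 6)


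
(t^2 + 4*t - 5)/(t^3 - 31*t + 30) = (t + 5)/(t^2 + t - 30)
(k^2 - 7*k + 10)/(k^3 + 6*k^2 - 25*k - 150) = (k - 2)/(k^2 + 11*k + 30)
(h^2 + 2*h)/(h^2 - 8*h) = (h + 2)/(h - 8)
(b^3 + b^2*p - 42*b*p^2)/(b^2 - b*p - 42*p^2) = b*(-b^2 - b*p + 42*p^2)/(-b^2 + b*p + 42*p^2)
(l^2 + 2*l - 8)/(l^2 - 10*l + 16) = (l + 4)/(l - 8)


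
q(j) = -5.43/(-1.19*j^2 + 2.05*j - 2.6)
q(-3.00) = 0.28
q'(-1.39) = 0.48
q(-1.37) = 0.71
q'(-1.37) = 0.49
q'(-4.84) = 0.05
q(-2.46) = 0.37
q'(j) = -5.43*(2.38*j - 2.05)/(-1.19*j^2 + 2.05*j - 2.6)^2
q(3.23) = 0.65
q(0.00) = 2.09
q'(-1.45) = 0.46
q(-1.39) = 0.70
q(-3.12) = 0.26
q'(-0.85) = 0.82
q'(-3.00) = 0.13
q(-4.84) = 0.13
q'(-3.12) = 0.12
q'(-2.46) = 0.19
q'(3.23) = -0.43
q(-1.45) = 0.67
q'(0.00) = 1.65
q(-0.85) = 1.04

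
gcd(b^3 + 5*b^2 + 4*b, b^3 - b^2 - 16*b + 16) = b + 4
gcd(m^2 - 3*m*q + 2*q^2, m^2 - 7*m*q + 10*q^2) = -m + 2*q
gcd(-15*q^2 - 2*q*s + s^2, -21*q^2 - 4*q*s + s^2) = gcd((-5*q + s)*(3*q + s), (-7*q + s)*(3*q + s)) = 3*q + s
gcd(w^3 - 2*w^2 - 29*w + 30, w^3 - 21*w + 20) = w^2 + 4*w - 5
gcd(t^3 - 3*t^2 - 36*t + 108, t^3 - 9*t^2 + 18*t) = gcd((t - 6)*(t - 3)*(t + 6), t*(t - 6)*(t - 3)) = t^2 - 9*t + 18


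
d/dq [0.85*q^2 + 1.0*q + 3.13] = 1.7*q + 1.0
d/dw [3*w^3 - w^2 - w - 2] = 9*w^2 - 2*w - 1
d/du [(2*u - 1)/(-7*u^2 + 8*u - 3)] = 2*(7*u^2 - 7*u + 1)/(49*u^4 - 112*u^3 + 106*u^2 - 48*u + 9)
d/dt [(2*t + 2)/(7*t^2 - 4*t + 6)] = 2*(-7*t^2 - 14*t + 10)/(49*t^4 - 56*t^3 + 100*t^2 - 48*t + 36)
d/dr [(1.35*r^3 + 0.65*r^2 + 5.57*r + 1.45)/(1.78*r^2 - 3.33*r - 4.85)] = (2.403*r^4 - 8.991*r^3 - 31.7216*r^2 - 11.467*r - 22.186)/(3.1684*r^4 - 11.8548*r^3 - 6.1771*r^2 + 32.301*r + 23.5225)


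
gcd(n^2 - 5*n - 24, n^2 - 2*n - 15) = n + 3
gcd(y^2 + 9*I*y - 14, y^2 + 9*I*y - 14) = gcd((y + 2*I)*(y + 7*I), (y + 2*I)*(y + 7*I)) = y^2 + 9*I*y - 14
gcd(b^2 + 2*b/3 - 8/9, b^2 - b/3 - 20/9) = b + 4/3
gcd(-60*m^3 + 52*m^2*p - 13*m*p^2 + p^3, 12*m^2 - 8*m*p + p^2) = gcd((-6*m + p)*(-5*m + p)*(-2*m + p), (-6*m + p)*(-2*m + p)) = 12*m^2 - 8*m*p + p^2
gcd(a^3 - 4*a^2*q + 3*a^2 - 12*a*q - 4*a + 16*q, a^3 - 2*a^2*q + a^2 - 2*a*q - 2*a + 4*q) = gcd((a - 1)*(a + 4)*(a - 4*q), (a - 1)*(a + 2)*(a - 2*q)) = a - 1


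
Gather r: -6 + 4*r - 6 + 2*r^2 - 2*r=2*r^2 + 2*r - 12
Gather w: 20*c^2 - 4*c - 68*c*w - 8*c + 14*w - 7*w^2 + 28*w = 20*c^2 - 12*c - 7*w^2 + w*(42 - 68*c)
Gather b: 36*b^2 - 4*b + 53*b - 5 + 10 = 36*b^2 + 49*b + 5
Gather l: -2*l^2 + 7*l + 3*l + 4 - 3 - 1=-2*l^2 + 10*l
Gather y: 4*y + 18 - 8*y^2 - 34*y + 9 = -8*y^2 - 30*y + 27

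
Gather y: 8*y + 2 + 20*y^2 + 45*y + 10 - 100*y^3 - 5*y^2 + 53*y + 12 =-100*y^3 + 15*y^2 + 106*y + 24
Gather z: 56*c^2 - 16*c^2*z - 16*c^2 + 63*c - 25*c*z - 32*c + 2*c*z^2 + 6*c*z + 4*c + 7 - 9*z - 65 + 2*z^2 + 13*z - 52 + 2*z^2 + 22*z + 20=40*c^2 + 35*c + z^2*(2*c + 4) + z*(-16*c^2 - 19*c + 26) - 90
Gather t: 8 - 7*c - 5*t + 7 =-7*c - 5*t + 15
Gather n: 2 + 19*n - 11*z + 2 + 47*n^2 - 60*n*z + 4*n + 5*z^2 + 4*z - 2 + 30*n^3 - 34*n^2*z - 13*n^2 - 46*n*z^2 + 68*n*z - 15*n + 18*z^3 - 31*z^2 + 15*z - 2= 30*n^3 + n^2*(34 - 34*z) + n*(-46*z^2 + 8*z + 8) + 18*z^3 - 26*z^2 + 8*z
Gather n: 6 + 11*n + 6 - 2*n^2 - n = -2*n^2 + 10*n + 12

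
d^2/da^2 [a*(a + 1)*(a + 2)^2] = 12*a^2 + 30*a + 16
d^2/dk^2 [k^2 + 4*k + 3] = 2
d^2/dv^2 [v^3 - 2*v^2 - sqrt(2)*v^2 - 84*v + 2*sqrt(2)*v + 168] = 6*v - 4 - 2*sqrt(2)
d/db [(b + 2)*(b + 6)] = 2*b + 8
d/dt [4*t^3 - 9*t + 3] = 12*t^2 - 9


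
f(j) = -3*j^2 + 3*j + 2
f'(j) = 3 - 6*j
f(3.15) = -18.32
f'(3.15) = -15.90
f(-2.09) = -17.37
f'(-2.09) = 15.54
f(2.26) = -6.54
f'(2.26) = -10.56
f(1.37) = 0.48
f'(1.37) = -5.22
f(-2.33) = -21.28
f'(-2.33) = 16.98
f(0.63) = 2.70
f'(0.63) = -0.78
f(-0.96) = -3.64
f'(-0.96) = 8.76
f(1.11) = 1.63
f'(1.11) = -3.66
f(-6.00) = -124.00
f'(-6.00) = 39.00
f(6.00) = -88.00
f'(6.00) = -33.00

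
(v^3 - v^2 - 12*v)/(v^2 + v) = (v^2 - v - 12)/(v + 1)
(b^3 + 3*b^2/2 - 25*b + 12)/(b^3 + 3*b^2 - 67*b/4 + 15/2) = 2*(b - 4)/(2*b - 5)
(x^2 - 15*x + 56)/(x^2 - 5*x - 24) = (x - 7)/(x + 3)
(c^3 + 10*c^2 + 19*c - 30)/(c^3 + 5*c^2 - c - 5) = (c + 6)/(c + 1)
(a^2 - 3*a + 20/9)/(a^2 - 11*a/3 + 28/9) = (3*a - 5)/(3*a - 7)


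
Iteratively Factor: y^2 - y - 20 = (y + 4)*(y - 5)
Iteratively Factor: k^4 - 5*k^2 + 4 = (k + 1)*(k^3 - k^2 - 4*k + 4) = (k - 1)*(k + 1)*(k^2 - 4) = (k - 2)*(k - 1)*(k + 1)*(k + 2)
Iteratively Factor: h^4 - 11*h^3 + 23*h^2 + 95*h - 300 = (h - 4)*(h^3 - 7*h^2 - 5*h + 75) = (h - 5)*(h - 4)*(h^2 - 2*h - 15) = (h - 5)*(h - 4)*(h + 3)*(h - 5)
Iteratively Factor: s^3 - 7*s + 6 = (s - 2)*(s^2 + 2*s - 3) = (s - 2)*(s + 3)*(s - 1)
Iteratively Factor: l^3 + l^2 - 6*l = (l + 3)*(l^2 - 2*l) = l*(l + 3)*(l - 2)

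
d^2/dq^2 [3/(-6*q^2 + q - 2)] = 6*(36*q^2 - 6*q - (12*q - 1)^2 + 12)/(6*q^2 - q + 2)^3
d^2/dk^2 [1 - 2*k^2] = -4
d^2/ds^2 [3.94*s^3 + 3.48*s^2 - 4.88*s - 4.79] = 23.64*s + 6.96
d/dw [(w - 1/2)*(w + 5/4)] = 2*w + 3/4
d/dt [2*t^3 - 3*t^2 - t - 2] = 6*t^2 - 6*t - 1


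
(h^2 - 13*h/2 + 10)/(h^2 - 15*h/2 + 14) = (2*h - 5)/(2*h - 7)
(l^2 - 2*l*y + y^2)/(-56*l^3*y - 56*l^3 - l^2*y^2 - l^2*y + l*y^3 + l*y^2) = (-l^2 + 2*l*y - y^2)/(l*(56*l^2*y + 56*l^2 + l*y^2 + l*y - y^3 - y^2))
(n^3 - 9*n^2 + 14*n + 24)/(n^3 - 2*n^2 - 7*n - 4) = (n - 6)/(n + 1)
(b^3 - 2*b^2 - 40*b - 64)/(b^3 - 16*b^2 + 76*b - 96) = (b^2 + 6*b + 8)/(b^2 - 8*b + 12)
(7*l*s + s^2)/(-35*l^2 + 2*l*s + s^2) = s/(-5*l + s)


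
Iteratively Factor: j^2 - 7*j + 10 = (j - 2)*(j - 5)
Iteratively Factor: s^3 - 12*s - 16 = (s + 2)*(s^2 - 2*s - 8) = (s - 4)*(s + 2)*(s + 2)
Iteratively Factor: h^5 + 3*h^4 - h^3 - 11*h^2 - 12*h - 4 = (h + 1)*(h^4 + 2*h^3 - 3*h^2 - 8*h - 4) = (h + 1)*(h + 2)*(h^3 - 3*h - 2) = (h + 1)^2*(h + 2)*(h^2 - h - 2) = (h - 2)*(h + 1)^2*(h + 2)*(h + 1)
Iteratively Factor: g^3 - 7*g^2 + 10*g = (g - 2)*(g^2 - 5*g) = (g - 5)*(g - 2)*(g)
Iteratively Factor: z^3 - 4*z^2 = (z)*(z^2 - 4*z) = z^2*(z - 4)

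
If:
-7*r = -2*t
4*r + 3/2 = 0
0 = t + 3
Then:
No Solution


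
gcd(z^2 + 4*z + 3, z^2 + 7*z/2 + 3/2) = z + 3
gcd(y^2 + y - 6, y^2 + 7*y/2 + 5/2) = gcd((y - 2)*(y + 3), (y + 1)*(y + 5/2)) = 1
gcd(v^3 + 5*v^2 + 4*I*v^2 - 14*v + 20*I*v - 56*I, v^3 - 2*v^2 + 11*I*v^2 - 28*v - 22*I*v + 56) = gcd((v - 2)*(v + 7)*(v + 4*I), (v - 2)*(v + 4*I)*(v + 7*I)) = v^2 + v*(-2 + 4*I) - 8*I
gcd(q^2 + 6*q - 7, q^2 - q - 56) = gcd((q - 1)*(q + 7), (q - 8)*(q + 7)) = q + 7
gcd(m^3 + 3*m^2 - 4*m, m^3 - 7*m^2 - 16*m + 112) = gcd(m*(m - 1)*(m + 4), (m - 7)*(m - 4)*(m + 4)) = m + 4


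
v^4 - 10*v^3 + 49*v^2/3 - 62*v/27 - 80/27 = (v - 8)*(v - 5/3)*(v - 2/3)*(v + 1/3)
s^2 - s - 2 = (s - 2)*(s + 1)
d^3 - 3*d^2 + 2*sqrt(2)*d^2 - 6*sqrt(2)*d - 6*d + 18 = (d - 3)*(d - sqrt(2))*(d + 3*sqrt(2))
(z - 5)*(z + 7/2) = z^2 - 3*z/2 - 35/2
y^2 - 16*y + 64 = (y - 8)^2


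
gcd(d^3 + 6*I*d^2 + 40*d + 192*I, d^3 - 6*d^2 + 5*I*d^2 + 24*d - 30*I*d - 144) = d + 8*I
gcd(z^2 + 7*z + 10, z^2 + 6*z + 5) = z + 5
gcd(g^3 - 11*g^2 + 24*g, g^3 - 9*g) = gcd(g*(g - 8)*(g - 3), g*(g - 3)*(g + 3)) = g^2 - 3*g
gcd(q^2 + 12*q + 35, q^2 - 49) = q + 7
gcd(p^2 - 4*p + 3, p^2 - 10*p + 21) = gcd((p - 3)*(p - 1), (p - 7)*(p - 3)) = p - 3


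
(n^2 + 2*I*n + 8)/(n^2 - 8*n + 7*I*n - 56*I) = (n^2 + 2*I*n + 8)/(n^2 + n*(-8 + 7*I) - 56*I)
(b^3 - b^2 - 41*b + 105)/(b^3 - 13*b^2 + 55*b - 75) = (b + 7)/(b - 5)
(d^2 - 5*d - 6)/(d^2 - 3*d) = (d^2 - 5*d - 6)/(d*(d - 3))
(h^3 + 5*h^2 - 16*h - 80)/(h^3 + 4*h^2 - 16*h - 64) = (h + 5)/(h + 4)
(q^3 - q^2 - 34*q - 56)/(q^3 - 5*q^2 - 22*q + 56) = (q + 2)/(q - 2)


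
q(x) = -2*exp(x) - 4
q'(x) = -2*exp(x)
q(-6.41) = -4.00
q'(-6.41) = -0.00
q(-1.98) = -4.28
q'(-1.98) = -0.28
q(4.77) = -239.84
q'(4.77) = -235.84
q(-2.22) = -4.22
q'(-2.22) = -0.22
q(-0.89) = -4.82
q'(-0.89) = -0.82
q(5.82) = -677.94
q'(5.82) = -673.94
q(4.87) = -264.64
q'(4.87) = -260.64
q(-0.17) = -5.69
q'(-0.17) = -1.69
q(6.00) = -810.86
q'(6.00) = -806.86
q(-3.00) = -4.10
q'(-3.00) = -0.10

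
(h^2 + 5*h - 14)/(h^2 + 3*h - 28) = (h - 2)/(h - 4)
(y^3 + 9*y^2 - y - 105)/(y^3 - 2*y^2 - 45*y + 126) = (y + 5)/(y - 6)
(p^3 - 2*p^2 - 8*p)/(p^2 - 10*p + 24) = p*(p + 2)/(p - 6)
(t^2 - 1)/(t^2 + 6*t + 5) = (t - 1)/(t + 5)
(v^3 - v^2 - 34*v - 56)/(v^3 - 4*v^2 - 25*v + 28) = (v + 2)/(v - 1)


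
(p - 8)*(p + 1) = p^2 - 7*p - 8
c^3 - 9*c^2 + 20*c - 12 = (c - 6)*(c - 2)*(c - 1)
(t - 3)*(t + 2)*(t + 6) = t^3 + 5*t^2 - 12*t - 36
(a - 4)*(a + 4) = a^2 - 16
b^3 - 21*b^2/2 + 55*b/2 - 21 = (b - 7)*(b - 2)*(b - 3/2)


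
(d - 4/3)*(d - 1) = d^2 - 7*d/3 + 4/3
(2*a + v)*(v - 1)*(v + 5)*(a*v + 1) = 2*a^2*v^3 + 8*a^2*v^2 - 10*a^2*v + a*v^4 + 4*a*v^3 - 3*a*v^2 + 8*a*v - 10*a + v^3 + 4*v^2 - 5*v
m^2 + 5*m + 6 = (m + 2)*(m + 3)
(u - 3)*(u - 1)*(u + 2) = u^3 - 2*u^2 - 5*u + 6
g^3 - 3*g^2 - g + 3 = (g - 3)*(g - 1)*(g + 1)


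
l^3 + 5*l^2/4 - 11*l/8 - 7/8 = (l - 1)*(l + 1/2)*(l + 7/4)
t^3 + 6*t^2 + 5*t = t*(t + 1)*(t + 5)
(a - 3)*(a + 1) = a^2 - 2*a - 3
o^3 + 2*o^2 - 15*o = o*(o - 3)*(o + 5)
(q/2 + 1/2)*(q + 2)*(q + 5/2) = q^3/2 + 11*q^2/4 + 19*q/4 + 5/2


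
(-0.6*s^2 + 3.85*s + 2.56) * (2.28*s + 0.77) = -1.368*s^3 + 8.316*s^2 + 8.8013*s + 1.9712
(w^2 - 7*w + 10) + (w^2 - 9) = 2*w^2 - 7*w + 1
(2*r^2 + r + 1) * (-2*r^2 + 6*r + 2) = -4*r^4 + 10*r^3 + 8*r^2 + 8*r + 2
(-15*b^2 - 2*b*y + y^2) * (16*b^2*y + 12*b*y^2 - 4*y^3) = -240*b^4*y - 212*b^3*y^2 + 52*b^2*y^3 + 20*b*y^4 - 4*y^5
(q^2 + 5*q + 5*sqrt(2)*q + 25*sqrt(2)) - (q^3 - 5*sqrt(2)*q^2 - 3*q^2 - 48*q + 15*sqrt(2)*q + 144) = -q^3 + 4*q^2 + 5*sqrt(2)*q^2 - 10*sqrt(2)*q + 53*q - 144 + 25*sqrt(2)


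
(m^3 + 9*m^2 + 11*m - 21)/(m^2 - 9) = (m^2 + 6*m - 7)/(m - 3)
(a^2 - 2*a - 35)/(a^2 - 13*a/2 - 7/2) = 2*(a + 5)/(2*a + 1)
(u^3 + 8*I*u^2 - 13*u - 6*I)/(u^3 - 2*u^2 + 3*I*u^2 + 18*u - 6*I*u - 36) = (u^2 + 2*I*u - 1)/(u^2 - u*(2 + 3*I) + 6*I)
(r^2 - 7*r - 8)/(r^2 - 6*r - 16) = (r + 1)/(r + 2)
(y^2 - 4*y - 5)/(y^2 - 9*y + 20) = (y + 1)/(y - 4)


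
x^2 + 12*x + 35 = (x + 5)*(x + 7)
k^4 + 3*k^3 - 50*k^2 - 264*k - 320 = (k - 8)*(k + 2)*(k + 4)*(k + 5)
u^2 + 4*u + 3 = (u + 1)*(u + 3)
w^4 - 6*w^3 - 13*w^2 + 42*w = w*(w - 7)*(w - 2)*(w + 3)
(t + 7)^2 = t^2 + 14*t + 49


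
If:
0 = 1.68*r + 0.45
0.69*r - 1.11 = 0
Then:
No Solution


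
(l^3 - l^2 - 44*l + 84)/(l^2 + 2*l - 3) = (l^3 - l^2 - 44*l + 84)/(l^2 + 2*l - 3)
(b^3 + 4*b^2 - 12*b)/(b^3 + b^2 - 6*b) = (b + 6)/(b + 3)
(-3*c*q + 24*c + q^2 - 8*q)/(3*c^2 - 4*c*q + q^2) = (q - 8)/(-c + q)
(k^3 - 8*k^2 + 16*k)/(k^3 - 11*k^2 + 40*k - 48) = k/(k - 3)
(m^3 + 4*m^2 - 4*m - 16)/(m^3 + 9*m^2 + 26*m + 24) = (m - 2)/(m + 3)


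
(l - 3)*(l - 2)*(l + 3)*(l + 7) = l^4 + 5*l^3 - 23*l^2 - 45*l + 126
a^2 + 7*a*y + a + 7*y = (a + 1)*(a + 7*y)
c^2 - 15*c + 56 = (c - 8)*(c - 7)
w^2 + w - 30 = (w - 5)*(w + 6)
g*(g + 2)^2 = g^3 + 4*g^2 + 4*g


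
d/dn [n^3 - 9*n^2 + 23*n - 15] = 3*n^2 - 18*n + 23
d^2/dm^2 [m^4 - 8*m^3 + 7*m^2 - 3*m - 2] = 12*m^2 - 48*m + 14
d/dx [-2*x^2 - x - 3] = -4*x - 1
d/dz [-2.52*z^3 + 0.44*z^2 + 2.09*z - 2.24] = -7.56*z^2 + 0.88*z + 2.09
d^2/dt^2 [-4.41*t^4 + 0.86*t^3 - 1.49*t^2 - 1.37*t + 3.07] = -52.92*t^2 + 5.16*t - 2.98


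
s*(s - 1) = s^2 - s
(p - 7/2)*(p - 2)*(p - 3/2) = p^3 - 7*p^2 + 61*p/4 - 21/2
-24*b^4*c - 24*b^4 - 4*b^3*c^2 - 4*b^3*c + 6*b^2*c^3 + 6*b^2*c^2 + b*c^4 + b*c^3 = (-2*b + c)*(2*b + c)*(6*b + c)*(b*c + b)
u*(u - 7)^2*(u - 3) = u^4 - 17*u^3 + 91*u^2 - 147*u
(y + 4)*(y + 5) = y^2 + 9*y + 20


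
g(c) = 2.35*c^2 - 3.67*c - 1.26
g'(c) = 4.7*c - 3.67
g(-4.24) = 56.55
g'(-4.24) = -23.60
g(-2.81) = 27.61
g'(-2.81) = -16.88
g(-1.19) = 6.44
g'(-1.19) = -9.26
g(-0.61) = 1.85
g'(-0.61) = -6.54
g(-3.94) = 49.68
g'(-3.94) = -22.19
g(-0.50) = 1.16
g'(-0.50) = -6.02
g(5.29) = 45.09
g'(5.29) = 21.19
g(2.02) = 0.92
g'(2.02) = 5.82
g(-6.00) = 105.36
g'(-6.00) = -31.87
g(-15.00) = 582.54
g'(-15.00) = -74.17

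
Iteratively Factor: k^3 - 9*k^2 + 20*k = (k - 5)*(k^2 - 4*k) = k*(k - 5)*(k - 4)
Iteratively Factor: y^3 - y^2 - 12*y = (y - 4)*(y^2 + 3*y) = y*(y - 4)*(y + 3)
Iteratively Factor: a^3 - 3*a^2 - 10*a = (a - 5)*(a^2 + 2*a) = (a - 5)*(a + 2)*(a)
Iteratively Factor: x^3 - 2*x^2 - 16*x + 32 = (x - 4)*(x^2 + 2*x - 8) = (x - 4)*(x + 4)*(x - 2)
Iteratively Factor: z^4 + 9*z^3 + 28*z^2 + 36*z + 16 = (z + 1)*(z^3 + 8*z^2 + 20*z + 16) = (z + 1)*(z + 2)*(z^2 + 6*z + 8) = (z + 1)*(z + 2)^2*(z + 4)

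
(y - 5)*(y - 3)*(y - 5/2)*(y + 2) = y^4 - 17*y^3/2 + 14*y^2 + 65*y/2 - 75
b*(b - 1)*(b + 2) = b^3 + b^2 - 2*b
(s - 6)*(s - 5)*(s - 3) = s^3 - 14*s^2 + 63*s - 90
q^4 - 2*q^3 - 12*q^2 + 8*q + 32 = (q - 4)*(q - 2)*(q + 2)^2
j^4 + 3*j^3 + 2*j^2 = j^2*(j + 1)*(j + 2)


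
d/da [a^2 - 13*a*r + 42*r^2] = 2*a - 13*r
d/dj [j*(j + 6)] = 2*j + 6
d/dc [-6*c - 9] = -6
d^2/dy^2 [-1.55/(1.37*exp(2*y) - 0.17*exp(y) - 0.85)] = (1.55*(2.74*exp(y) - 0.17)*(5.48*exp(y) - 0.34)*exp(y) + (8.494*exp(y) - 0.2635)*(-1.37*exp(2*y) + 0.17*exp(y) + 0.85))*exp(y)/(-1.37*exp(2*y) + 0.17*exp(y) + 0.85)^3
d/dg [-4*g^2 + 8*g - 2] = 8 - 8*g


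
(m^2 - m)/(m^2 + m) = (m - 1)/(m + 1)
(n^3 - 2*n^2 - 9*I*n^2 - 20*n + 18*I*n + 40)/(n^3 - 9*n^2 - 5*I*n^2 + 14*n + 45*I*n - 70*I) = (n - 4*I)/(n - 7)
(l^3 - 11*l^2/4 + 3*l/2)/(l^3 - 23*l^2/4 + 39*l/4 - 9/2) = l/(l - 3)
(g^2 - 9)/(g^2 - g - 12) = (g - 3)/(g - 4)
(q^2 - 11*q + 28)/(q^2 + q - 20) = (q - 7)/(q + 5)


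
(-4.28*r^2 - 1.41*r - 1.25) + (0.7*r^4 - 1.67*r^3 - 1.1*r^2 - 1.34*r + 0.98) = 0.7*r^4 - 1.67*r^3 - 5.38*r^2 - 2.75*r - 0.27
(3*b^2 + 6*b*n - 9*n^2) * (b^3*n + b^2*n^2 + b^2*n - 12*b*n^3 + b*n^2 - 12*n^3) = 3*b^5*n + 9*b^4*n^2 + 3*b^4*n - 39*b^3*n^3 + 9*b^3*n^2 - 81*b^2*n^4 - 39*b^2*n^3 + 108*b*n^5 - 81*b*n^4 + 108*n^5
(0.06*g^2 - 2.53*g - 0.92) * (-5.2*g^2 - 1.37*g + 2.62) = -0.312*g^4 + 13.0738*g^3 + 8.4073*g^2 - 5.3682*g - 2.4104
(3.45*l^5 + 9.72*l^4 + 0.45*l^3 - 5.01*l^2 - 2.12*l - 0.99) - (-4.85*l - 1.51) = 3.45*l^5 + 9.72*l^4 + 0.45*l^3 - 5.01*l^2 + 2.73*l + 0.52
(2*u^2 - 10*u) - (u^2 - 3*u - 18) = u^2 - 7*u + 18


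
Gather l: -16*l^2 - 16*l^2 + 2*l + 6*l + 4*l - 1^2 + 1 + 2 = -32*l^2 + 12*l + 2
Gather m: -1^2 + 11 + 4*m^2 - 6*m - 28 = 4*m^2 - 6*m - 18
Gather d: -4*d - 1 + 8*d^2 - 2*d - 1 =8*d^2 - 6*d - 2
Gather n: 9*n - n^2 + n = -n^2 + 10*n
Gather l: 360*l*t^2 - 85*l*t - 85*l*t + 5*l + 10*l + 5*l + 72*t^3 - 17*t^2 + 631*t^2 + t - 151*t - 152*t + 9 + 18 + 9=l*(360*t^2 - 170*t + 20) + 72*t^3 + 614*t^2 - 302*t + 36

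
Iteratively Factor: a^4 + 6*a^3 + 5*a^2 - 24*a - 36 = (a - 2)*(a^3 + 8*a^2 + 21*a + 18) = (a - 2)*(a + 3)*(a^2 + 5*a + 6) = (a - 2)*(a + 3)^2*(a + 2)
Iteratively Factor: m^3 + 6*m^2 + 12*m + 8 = (m + 2)*(m^2 + 4*m + 4) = (m + 2)^2*(m + 2)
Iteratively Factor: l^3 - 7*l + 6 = (l - 1)*(l^2 + l - 6) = (l - 2)*(l - 1)*(l + 3)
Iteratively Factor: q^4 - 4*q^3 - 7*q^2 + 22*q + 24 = (q - 4)*(q^3 - 7*q - 6) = (q - 4)*(q + 1)*(q^2 - q - 6) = (q - 4)*(q + 1)*(q + 2)*(q - 3)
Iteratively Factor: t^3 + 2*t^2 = (t + 2)*(t^2) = t*(t + 2)*(t)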